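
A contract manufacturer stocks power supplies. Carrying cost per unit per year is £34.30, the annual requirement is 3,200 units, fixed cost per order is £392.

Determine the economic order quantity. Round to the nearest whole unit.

270 units

EOQ = √(2DS/H) = √(2 × 3,200 × 392 / 34.3)
    = √(73,142.86) ≈ 270.45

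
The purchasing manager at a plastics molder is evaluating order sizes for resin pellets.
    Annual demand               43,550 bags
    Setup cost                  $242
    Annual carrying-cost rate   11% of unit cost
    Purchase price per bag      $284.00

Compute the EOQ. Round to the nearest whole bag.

821 bags

Holding cost per bag per year: H = 11% × $284 = $31.2400
2DS/H = 2·43,550·242/31.24 = 674,718.31
EOQ = √674,718.31 ≈ 821.41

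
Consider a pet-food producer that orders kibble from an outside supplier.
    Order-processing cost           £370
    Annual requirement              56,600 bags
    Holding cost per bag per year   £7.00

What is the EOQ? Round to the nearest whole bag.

Optimal lot size Q* = (2 × 56,600 × £370 / £7)^½ ≈ 2,446.10

2,446 bags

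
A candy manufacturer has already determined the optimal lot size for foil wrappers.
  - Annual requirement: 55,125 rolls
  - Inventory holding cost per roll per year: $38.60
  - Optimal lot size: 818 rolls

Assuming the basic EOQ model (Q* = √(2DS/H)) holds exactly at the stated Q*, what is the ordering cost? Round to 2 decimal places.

From Q* = √(2DS/H) ⇒ Q*² = 2DS/H.
S = Q²H / (2D) = 818² × 38.6 / (2 × 55,125) = 234.2693

$234.27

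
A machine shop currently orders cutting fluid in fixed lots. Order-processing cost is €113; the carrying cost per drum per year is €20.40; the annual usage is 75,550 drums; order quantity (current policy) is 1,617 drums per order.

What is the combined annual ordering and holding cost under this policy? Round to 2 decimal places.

€21,773.02

Ordering: D/Q × S = 75,550/1,617 × €113 = €5,279.62
Holding:  Q/2 × H = 1,617/2 × €20.4 = €16,493.40
Total = €5,279.62 + €16,493.40 = €21,773.02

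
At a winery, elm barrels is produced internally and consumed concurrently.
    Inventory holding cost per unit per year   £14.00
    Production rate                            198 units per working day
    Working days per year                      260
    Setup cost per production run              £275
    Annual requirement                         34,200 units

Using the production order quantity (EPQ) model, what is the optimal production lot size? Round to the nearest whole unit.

Daily demand d = 34,200/260 = 131.538; p = 198; 1 − d/p = 0.33566
EPQ = √(2DS / (H(1 − d/p)))
    = √(2 × 34,200 × 275 / (14 × 0.33566)) ≈ 2,000.68

2,001 units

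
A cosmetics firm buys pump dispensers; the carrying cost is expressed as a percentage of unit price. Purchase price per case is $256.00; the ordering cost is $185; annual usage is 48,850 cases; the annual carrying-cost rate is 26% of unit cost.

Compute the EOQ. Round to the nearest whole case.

521 cases

H = i·C = 0.26 × $256 = $66.5600 per case-year
2DS/H = 2·48,850·185/66.56 = 271,551.98
EOQ = √271,551.98 ≈ 521.11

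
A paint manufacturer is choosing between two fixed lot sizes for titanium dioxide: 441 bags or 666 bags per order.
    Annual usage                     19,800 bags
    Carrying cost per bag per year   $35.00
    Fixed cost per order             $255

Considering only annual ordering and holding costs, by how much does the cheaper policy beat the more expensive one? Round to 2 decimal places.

$69.60

TC(Q) = (D/Q)S + (Q/2)H
TC(441) = (19,800/441)×255 + (441/2)×35 = $19,166.48
TC(666) = (19,800/666)×255 + (666/2)×35 = $19,236.08
Cheaper: Q = 441.  Difference = $69.60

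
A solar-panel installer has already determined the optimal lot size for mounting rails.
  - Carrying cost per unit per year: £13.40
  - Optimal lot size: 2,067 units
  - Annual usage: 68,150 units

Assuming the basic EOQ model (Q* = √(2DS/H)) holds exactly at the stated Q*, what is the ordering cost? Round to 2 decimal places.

From Q* = √(2DS/H) ⇒ Q*² = 2DS/H.
S = Q²H / (2D) = 2,067² × 13.4 / (2 × 68,150) = 420.0393

£420.04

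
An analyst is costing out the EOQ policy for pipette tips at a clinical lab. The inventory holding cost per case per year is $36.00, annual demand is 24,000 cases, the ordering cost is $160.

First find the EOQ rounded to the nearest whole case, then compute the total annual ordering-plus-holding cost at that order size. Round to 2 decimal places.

Q* = √(2·D·S / H) = √(2·24,000·160 / 36) = √213,333.3 ≈ 461.88 → Q = 462 cases
Annual ordering cost = (D/Q)·S = (24,000/462) × 160 = $8,311.69
Annual holding cost  = (Q/2)·H = (462/2) × 36 = $8,316.00
Total = $8,311.69 + $8,316.00 = $16,627.69

$16,627.69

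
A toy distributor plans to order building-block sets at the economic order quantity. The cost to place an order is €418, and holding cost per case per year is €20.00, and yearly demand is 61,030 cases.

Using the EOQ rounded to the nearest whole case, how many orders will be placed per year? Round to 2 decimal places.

EOQ = √(2DS/H) = √(2 × 61,030 × 418 / 20)
    = √(2,551,054.00) ≈ 1,597.20 → Q = 1,597
N = D/Q = 61,030/1,597 ≈ 38.215 orders/yr

38.22 orders per year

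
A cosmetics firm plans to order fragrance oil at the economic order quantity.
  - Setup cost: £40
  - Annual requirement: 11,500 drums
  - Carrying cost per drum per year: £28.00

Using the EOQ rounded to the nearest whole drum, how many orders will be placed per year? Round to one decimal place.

2DS/H = 2·11,500·40/28 = 32,857.14
EOQ = √32,857.14 ≈ 181.27 → Q = 181
N = D/Q = 11,500/181 ≈ 63.536 orders/yr

63.5 orders per year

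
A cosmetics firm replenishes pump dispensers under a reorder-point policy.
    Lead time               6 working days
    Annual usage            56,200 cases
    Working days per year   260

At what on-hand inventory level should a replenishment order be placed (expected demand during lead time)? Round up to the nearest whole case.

Daily demand d = 56,200 / 260 = 216.154 cases/day
Demand during lead time = 216.154 × 6 = 1,296.92
Reorder point = 1,296.92 → round up

1,297 cases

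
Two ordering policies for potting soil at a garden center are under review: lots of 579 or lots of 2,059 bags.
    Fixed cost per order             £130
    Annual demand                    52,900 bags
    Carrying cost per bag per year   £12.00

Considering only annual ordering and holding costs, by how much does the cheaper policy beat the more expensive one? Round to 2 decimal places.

TC(Q) = (D/Q)S + (Q/2)H
TC(579) = (52,900/579)×130 + (579/2)×12 = £15,351.37
TC(2,059) = (52,900/2,059)×130 + (2,059/2)×12 = £15,693.97
Lots of 579 are cheaper by £342.60.

£342.60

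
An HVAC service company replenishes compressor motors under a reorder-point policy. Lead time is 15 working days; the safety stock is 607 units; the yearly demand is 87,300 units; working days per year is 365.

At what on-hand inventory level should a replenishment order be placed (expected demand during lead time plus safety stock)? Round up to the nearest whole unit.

4,195 units

Daily demand d = 87,300 / 365 = 239.178 units/day
Demand during lead time = 239.178 × 15 = 3,587.67
Reorder point = 3,587.67 + 607 = 4,194.67 → round up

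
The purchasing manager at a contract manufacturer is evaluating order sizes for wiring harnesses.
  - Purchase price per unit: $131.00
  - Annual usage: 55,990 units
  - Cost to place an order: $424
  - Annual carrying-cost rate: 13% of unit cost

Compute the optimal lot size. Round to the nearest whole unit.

1,670 units

H = i·C = 0.13 × $131 = $17.0300 per unit-year
Optimal lot size Q* = (2 × 55,990 × $424 / $17.03)^½ ≈ 1,669.73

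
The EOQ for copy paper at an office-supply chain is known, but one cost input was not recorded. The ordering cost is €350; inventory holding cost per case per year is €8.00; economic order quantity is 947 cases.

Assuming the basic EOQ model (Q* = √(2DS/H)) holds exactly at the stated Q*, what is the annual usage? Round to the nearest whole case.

10,249 cases per year

EOQ relation: Q² = 2DS/H, so rearrange for the unknown.
D = Q²H / (2S) = 947² × 8 / (2 × 350) = 10,249.25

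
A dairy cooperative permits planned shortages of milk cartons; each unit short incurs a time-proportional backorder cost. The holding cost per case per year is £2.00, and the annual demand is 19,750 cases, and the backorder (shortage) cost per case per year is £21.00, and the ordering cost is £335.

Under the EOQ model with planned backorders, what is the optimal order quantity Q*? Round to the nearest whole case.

Basic EOQ = √(2·19,750·335/2) = 2,572.207
Backorder adjustment √((H+b)/b) = √((2+21)/21) = 1.0465
Q* = 2,572.207 × 1.0465 ≈ 2,691.91

2,692 cases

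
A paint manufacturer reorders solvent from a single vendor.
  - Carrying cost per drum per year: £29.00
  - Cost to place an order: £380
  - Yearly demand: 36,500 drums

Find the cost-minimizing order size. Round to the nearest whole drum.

978 drums

EOQ = √(2DS/H) = √(2 × 36,500 × 380 / 29)
    = √(956,551.72) ≈ 978.03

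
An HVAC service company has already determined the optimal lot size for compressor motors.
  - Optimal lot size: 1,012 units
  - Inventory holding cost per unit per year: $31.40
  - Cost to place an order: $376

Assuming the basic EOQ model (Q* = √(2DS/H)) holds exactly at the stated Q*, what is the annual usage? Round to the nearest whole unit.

Since Q* = (2DS/H)^½, squaring gives Q*²·H = 2DS.
D = Q²H / (2S) = 1,012² × 31.4 / (2 × 376) = 42,763.46

42,763 units per year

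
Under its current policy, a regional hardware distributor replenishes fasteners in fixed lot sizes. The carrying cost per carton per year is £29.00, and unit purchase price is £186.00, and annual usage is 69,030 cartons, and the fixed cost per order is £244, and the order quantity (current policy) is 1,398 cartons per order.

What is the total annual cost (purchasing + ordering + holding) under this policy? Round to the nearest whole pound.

Ordering: D/Q × S = 69,030/1,398 × £244 = £12,048.15
Holding:  Q/2 × H = 1,398/2 × £29 = £20,271.00
Purchase cost = D·C = 69,030 × 186 = £12,839,580.00
Total = £12,048.15 + £20,271.00 + £12,839,580.00 = £12,871,899.15

£12,871,899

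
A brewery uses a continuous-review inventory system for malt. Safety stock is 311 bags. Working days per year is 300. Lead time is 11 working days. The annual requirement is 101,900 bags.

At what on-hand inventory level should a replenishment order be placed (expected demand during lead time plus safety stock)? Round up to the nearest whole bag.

Daily demand d = 101,900 / 300 = 339.667 bags/day
Demand during lead time = 339.667 × 11 = 3,736.33
Reorder point = 3,736.33 + 311 = 4,047.33 → round up

4,048 bags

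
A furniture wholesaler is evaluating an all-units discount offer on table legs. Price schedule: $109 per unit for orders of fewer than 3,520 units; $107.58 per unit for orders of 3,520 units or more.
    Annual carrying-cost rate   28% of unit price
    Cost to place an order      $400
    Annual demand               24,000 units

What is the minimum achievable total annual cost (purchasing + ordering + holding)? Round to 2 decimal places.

$2,637,662.70

H₁ = 28%×$109 = $30.5200;  H₂ = 28%×$107.58 = $30.1224
EOQ₁ = √(2×24,000×400/30.5200) = 793.16  (< 3,520, feasible at tier 1)
EOQ₂ = √(2×24,000×400/30.1224) = 798.37  (< 3,520 → use Q = 3,520 at tier-2 price)
TC(tier 1 (EOQ₁), Q≈793.2) = $2,640,207.11
TC(tier 2, Q≈3,520.0) = $2,637,662.70
Minimum at tier 2: $2,637,662.70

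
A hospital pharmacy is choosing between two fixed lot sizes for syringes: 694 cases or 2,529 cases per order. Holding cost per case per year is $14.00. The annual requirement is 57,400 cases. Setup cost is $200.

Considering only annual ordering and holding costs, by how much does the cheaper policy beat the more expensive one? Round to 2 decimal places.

TC(Q) = (D/Q)S + (Q/2)H
TC(694) = (57,400/694)×200 + (694/2)×14 = $21,399.79
TC(2,529) = (57,400/2,529)×200 + (2,529/2)×14 = $22,242.34
|ΔTC| = |$21,399.79 − $22,242.34| = $842.56

$842.56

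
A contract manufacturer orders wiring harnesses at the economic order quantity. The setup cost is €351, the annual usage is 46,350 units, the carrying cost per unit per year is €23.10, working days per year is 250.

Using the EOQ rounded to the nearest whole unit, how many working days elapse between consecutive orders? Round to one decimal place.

2DS/H = 2·46,350·351/23.1 = 1,408,558.44
EOQ = √1,408,558.44 ≈ 1,186.83 → Q = 1,187 units
Cycle time = (working days × Q)/D = (250 × 1,187) / 46,350 = 6.402 days

6.4 days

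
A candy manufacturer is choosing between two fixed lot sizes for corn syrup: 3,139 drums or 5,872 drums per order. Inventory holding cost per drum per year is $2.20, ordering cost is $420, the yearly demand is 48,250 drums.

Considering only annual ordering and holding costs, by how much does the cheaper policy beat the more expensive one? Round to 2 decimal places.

For each Q, cost = (D/Q)·S + (Q/2)·H.
TC(3,139) = (48,250/3,139)×420 + (3,139/2)×2.2 = $9,908.78
TC(5,872) = (48,250/5,872)×420 + (5,872/2)×2.2 = $9,910.32
|ΔTC| = |$9,908.78 − $9,910.32| = $1.55

$1.55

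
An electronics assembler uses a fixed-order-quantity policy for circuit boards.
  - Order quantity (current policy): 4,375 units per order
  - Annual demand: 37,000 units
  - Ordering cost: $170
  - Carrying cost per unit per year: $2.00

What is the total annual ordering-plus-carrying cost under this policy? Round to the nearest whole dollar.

Annual ordering cost = (D/Q)·S = (37,000/4,375) × 170 = $1,437.71
Annual holding cost  = (Q/2)·H = (4,375/2) × 2 = $4,375.00
Total = $1,437.71 + $4,375.00 = $5,812.71

$5,813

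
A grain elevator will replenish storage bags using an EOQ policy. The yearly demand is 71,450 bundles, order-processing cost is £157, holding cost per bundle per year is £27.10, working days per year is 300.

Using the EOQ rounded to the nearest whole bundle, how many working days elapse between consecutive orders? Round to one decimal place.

2DS/H = 2·71,450·157/27.1 = 827,870.85
EOQ = √827,870.85 ≈ 909.87 → Q = 910 bundles
T = Q/D × 300 days = 910/71,450 × 300 = 3.821 days

3.8 days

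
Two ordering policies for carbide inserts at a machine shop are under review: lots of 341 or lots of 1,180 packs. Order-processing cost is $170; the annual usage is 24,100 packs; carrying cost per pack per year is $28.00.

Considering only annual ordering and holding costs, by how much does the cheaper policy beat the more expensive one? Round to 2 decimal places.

$3,203.37

Annual cost at Q: ordering D·S/Q plus holding Q·H/2.
TC(341) = (24,100/341)×170 + (341/2)×28 = $16,788.66
TC(1,180) = (24,100/1,180)×170 + (1,180/2)×28 = $19,992.03
|ΔTC| = |$16,788.66 − $19,992.03| = $3,203.37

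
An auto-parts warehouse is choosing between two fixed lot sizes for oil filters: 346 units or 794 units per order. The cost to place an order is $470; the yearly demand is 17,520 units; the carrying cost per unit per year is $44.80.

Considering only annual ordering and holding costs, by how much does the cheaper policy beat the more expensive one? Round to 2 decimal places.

TC(Q) = (D/Q)S + (Q/2)H
TC(346) = (17,520/346)×470 + (346/2)×44.8 = $31,549.24
TC(794) = (17,520/794)×470 + (794/2)×44.8 = $28,156.38
|ΔTC| = |$31,549.24 − $28,156.38| = $3,392.86

$3,392.86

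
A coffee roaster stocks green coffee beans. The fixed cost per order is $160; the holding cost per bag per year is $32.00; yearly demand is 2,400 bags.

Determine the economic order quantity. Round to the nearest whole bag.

155 bags

Optimal lot size Q* = (2 × 2,400 × $160 / $32)^½ ≈ 154.92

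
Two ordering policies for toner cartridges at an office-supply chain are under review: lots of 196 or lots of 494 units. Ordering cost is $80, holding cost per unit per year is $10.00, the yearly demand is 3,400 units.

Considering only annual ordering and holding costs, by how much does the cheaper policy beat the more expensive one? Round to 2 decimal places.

$652.85

TC(Q) = (D/Q)S + (Q/2)H
TC(196) = (3,400/196)×80 + (196/2)×10 = $2,367.76
TC(494) = (3,400/494)×80 + (494/2)×10 = $3,020.61
|ΔTC| = |$2,367.76 − $3,020.61| = $652.85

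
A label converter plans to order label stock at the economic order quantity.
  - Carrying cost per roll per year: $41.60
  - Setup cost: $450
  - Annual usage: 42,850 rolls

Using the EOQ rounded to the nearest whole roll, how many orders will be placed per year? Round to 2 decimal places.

2DS/H = 2·42,850·450/41.6 = 927,043.27
EOQ = √927,043.27 ≈ 962.83 → Q = 963
Orders per year = D/Q = 42,850 / 963 = 44.496

44.50 orders per year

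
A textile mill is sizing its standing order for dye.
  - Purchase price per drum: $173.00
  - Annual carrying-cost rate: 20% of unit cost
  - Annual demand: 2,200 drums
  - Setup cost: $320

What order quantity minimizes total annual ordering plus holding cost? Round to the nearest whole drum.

202 drums

H = i·C = 0.2 × $173 = $34.6000 per drum-year
EOQ = √(2DS/H) = √(2 × 2,200 × 320 / 34.6)
    = √(40,693.64) ≈ 201.73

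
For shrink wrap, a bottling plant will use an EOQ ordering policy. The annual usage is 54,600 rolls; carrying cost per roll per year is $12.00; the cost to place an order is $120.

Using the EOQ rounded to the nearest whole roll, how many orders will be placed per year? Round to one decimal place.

52.2 orders per year

2DS/H = 2·54,600·120/12 = 1,092,000.00
EOQ = √1,092,000.00 ≈ 1,044.99 → Q = 1,045
Orders per year = D/Q = 54,600 / 1,045 = 52.249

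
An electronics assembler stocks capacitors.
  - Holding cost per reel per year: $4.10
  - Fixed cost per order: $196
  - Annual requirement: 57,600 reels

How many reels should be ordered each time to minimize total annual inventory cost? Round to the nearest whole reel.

2,347 reels

EOQ = √(2DS/H) = √(2 × 57,600 × 196 / 4.1)
    = √(5,507,121.95) ≈ 2,346.73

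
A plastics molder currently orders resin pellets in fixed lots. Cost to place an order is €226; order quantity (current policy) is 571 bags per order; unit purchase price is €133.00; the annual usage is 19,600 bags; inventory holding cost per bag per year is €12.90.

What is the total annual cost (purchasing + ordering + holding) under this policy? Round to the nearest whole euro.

Annual ordering cost = (D/Q)·S = (19,600/571) × 226 = €7,757.62
Annual holding cost  = (Q/2)·H = (571/2) × 12.9 = €3,682.95
Purchase cost = D·C = 19,600 × 133 = €2,606,800.00
Total = €7,757.62 + €3,682.95 + €2,606,800.00 = €2,618,240.57

€2,618,241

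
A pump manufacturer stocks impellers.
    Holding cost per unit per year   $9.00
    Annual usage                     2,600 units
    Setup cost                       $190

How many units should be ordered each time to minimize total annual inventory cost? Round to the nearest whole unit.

331 units

EOQ = √(2DS/H) = √(2 × 2,600 × 190 / 9)
    = √(109,777.78) ≈ 331.33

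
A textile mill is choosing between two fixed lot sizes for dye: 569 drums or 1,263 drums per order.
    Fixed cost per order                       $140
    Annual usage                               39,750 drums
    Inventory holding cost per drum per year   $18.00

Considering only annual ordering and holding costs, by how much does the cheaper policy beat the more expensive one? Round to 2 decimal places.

$871.86

For each Q, cost = (D/Q)·S + (Q/2)·H.
TC(569) = (39,750/569)×140 + (569/2)×18 = $14,901.32
TC(1,263) = (39,750/1,263)×140 + (1,263/2)×18 = $15,773.18
|ΔTC| = |$14,901.32 − $15,773.18| = $871.86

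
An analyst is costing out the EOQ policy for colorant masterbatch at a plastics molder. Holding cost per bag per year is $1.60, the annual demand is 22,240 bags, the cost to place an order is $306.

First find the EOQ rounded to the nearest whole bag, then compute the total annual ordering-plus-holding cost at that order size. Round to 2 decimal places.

$4,666.63

EOQ = √(2DS/H) = √(2 × 22,240 × 306 / 1.6)
    = √(8,506,800.00) ≈ 2,916.64 → Q = 2,917 bags
Annual ordering cost = (D/Q)·S = (22,240/2,917) × 306 = $2,333.03
Annual holding cost  = (Q/2)·H = (2,917/2) × 1.6 = $2,333.60
Total = $2,333.03 + $2,333.60 = $4,666.63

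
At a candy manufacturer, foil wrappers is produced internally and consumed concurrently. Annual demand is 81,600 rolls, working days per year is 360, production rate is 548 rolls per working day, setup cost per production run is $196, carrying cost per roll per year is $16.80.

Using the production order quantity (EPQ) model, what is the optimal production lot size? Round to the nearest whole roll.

Daily demand d = 81,600/360 = 226.667; p = 548; 1 − d/p = 0.58637
EPQ = √(2DS / (H(1 − d/p)))
    = √(2 × 81,600 × 196 / (16.8 × 0.58637)) ≈ 1,801.96

1,802 rolls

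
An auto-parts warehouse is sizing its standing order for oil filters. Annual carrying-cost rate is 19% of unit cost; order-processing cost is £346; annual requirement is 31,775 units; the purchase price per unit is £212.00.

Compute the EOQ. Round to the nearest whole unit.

H = i·C = 0.19 × £212 = £40.2800 per unit-year
2DS/H = 2·31,775·346/40.28 = 545,886.30
EOQ = √545,886.30 ≈ 738.84

739 units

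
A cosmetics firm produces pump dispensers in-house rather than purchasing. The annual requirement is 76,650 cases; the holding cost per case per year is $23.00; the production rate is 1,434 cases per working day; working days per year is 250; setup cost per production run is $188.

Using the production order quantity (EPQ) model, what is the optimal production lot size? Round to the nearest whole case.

d = 76,650/250 = 306.6000 cases/day;  effective holding cost H(1 − d/p) = 23·(1 − 306.6000/1434) = 18.08243
Q* = √(2DS / H_eff) = √(2·76,650·188 / 18.08243) ≈ 1,262.47

1,262 cases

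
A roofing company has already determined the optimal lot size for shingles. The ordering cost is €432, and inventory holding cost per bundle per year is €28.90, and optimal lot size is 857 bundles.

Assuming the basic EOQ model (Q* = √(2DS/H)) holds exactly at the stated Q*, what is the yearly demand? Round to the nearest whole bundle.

From Q* = √(2DS/H) ⇒ Q*² = 2DS/H.
D = Q²H / (2S) = 857² × 28.9 / (2 × 432) = 24,566.64

24,567 bundles per year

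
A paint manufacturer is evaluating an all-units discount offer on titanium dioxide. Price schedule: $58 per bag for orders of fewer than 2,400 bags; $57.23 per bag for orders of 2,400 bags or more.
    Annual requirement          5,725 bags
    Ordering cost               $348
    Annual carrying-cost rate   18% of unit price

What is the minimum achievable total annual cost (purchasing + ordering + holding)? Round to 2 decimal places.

H₁ = 18%×$58 = $10.4400;  H₂ = 18%×$57.23 = $10.3014
EOQ₁ = √(2×5,725×348/10.4400) = 617.79  (< 2,400, feasible at tier 1)
EOQ₂ = √(2×5,725×348/10.3014) = 621.93  (< 2,400 → use Q = 2,400 at tier-2 price)
TC(tier 1 (EOQ₁), Q≈617.8) = $338,499.75
TC(tier 2, Q≈2,400.0) = $340,833.55
Minimum at tier 1 (EOQ₁): $338,499.75

$338,499.75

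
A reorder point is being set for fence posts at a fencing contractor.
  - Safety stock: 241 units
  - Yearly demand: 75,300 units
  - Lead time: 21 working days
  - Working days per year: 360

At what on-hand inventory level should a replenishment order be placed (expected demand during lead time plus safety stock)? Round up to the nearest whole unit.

Daily demand d = 75,300 / 360 = 209.167 units/day
Demand during lead time = 209.167 × 21 = 4,392.50
Reorder point = 4,392.50 + 241 = 4,633.50 → round up

4,634 units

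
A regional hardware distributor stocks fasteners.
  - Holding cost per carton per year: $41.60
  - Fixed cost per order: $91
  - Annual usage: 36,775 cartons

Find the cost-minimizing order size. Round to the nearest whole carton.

401 cartons

Q* = √(2·D·S / H) = √(2·36,775·91 / 41.6) = √160,890.6 ≈ 401.11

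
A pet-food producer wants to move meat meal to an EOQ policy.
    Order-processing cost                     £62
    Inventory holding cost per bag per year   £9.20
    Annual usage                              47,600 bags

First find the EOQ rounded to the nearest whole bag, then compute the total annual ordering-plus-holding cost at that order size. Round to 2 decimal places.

£7,368.99

EOQ = √(2DS/H) = √(2 × 47,600 × 62 / 9.2)
    = √(641,565.22) ≈ 800.98 → Q = 801 bags
Ordering: D/Q × S = 47,600/801 × £62 = £3,684.39
Holding:  Q/2 × H = 801/2 × £9.2 = £3,684.60
Total = £3,684.39 + £3,684.60 = £7,368.99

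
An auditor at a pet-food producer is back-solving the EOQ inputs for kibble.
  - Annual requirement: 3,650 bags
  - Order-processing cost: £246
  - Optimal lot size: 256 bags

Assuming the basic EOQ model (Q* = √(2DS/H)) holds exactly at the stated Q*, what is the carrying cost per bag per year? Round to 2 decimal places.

£27.40

Since Q* = (2DS/H)^½, squaring gives Q*²·H = 2DS.
H = 2DS / Q² = 2 × 3,650 × 246 / 256² = 27.4017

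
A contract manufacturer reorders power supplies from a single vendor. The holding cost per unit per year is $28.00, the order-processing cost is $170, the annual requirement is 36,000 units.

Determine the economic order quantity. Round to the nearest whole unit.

661 units

Optimal lot size Q* = (2 × 36,000 × $170 / $28)^½ ≈ 661.17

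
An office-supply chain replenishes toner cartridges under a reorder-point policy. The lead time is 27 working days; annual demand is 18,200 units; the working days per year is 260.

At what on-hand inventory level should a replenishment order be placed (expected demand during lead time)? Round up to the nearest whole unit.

Daily demand d = 18,200 / 260 = 70.000 units/day
Demand during lead time = 70.000 × 27 = 1,890.00
Reorder point = 1,890.00 → round up

1,890 units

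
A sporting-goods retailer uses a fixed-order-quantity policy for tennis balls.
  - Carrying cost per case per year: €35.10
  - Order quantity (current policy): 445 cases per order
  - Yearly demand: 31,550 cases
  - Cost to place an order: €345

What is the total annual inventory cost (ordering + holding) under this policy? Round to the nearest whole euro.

Ordering: D/Q × S = 31,550/445 × €345 = €24,460.11
Holding:  Q/2 × H = 445/2 × €35.1 = €7,809.75
Total = €24,460.11 + €7,809.75 = €32,269.86

€32,270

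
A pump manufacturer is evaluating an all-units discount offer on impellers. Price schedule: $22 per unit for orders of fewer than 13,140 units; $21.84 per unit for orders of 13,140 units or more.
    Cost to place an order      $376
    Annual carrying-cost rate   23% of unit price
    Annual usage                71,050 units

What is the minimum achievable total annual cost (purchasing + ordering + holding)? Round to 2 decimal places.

H₁ = 23%×$22 = $5.0600;  H₂ = 23%×$21.84 = $5.0232
EOQ₁ = √(2×71,050×376/5.0600) = 3,249.49  (< 13,140, feasible at tier 1)
EOQ₂ = √(2×71,050×376/5.0232) = 3,261.37  (< 13,140 → use Q = 13,140 at tier-2 price)
TC(tier 1 (EOQ₁), Q≈3,249.5) = $1,579,542.44
TC(tier 2, Q≈13,140.0) = $1,586,767.51
Minimum at tier 1 (EOQ₁): $1,579,542.44

$1,579,542.44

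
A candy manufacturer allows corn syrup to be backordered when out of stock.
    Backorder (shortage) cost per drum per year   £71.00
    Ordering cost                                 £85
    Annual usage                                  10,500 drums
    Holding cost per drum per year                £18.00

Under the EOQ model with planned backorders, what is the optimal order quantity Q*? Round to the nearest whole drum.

Q* = √(2DS/H) · √((H + b)/b)
   = √(2 × 10,500 × 85 / 18) · √((18 + 71) / 71)
   = 314.907 × 1.1196 ≈ 352.57

353 drums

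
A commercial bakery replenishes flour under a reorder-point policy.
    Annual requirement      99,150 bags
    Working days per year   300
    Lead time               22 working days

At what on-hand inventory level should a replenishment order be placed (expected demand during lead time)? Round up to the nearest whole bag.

7,271 bags

Daily demand d = 99,150 / 300 = 330.500 bags/day
Demand during lead time = 330.500 × 22 = 7,271.00
Reorder point = 7,271.00 → round up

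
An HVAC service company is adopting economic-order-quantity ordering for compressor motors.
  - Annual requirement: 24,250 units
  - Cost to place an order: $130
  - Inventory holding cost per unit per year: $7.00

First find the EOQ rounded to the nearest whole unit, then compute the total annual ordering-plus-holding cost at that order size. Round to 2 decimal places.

$6,643.42

EOQ = √(2DS/H) = √(2 × 24,250 × 130 / 7)
    = √(900,714.29) ≈ 949.06 → Q = 949 units
Annual ordering cost = (D/Q)·S = (24,250/949) × 130 = $3,321.92
Annual holding cost  = (Q/2)·H = (949/2) × 7 = $3,321.50
Total = $3,321.92 + $3,321.50 = $6,643.42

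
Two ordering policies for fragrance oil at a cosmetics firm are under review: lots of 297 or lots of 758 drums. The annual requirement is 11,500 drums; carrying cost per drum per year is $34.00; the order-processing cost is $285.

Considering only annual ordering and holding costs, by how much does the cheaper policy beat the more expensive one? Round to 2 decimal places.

$1,125.53

Annual cost at Q: ordering D·S/Q plus holding Q·H/2.
TC(297) = (11,500/297)×285 + (297/2)×34 = $16,084.35
TC(758) = (11,500/758)×285 + (758/2)×34 = $17,209.88
Cheaper: Q = 297.  Difference = $1,125.53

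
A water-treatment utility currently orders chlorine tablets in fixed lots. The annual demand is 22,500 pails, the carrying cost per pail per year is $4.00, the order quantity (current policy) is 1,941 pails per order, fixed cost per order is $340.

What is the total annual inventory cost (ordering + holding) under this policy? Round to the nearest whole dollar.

$7,823

Orders/yr = 22,500/1,941 = 11.592; ordering cost = 11.592 × $340 = $3,941.27
Average inventory = 1,941/2 = 970.5; holding cost = 970.5 × $4 = $3,882.00
Total = $3,941.27 + $3,882.00 = $7,823.27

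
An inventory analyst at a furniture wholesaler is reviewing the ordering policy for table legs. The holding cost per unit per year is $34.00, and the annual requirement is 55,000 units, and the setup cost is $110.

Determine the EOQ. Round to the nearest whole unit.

597 units

2DS/H = 2·55,000·110/34 = 355,882.35
EOQ = √355,882.35 ≈ 596.56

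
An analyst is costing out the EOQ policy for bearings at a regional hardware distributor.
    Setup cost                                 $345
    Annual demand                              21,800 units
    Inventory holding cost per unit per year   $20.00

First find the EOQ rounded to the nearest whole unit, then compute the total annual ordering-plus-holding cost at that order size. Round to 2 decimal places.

$17,344.74

Optimal lot size Q* = (2 × 21,800 × $345 / $20)^½ ≈ 867.24 → Q = 867 units
Ordering: D/Q × S = 21,800/867 × $345 = $8,674.74
Holding:  Q/2 × H = 867/2 × $20 = $8,670.00
Total = $8,674.74 + $8,670.00 = $17,344.74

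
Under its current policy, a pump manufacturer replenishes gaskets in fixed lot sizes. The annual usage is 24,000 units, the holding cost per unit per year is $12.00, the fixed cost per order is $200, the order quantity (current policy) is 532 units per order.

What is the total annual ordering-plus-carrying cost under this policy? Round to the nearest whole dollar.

Annual ordering cost = (D/Q)·S = (24,000/532) × 200 = $9,022.56
Annual holding cost  = (Q/2)·H = (532/2) × 12 = $3,192.00
Total = $9,022.56 + $3,192.00 = $12,214.56

$12,215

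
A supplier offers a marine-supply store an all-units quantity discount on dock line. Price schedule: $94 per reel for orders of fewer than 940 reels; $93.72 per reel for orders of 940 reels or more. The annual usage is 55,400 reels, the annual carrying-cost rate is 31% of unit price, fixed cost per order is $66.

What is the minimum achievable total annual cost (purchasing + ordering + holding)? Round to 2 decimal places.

H₁ = 31%×$94 = $29.1400;  H₂ = 31%×$93.72 = $29.0532
EOQ₁ = √(2×55,400×66/29.1400) = 500.95  (< 940, feasible at tier 1)
EOQ₂ = √(2×55,400×66/29.0532) = 501.70  (< 940 → use Q = 940 at tier-2 price)
TC(tier 1 (EOQ₁), Q≈501.0) = $5,222,197.77
TC(tier 2, Q≈940.0) = $5,209,632.79
Minimum at tier 2: $5,209,632.79

$5,209,632.79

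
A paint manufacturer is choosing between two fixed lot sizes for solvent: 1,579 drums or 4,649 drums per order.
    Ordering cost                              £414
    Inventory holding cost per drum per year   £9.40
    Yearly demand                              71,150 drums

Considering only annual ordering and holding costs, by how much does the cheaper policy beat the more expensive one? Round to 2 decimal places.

£2,110.10

For each Q, cost = (D/Q)·S + (Q/2)·H.
TC(1,579) = (71,150/1,579)×414 + (1,579/2)×9.4 = £26,076.21
TC(4,649) = (71,150/4,649)×414 + (4,649/2)×9.4 = £28,186.31
Lots of 1,579 are cheaper by £2,110.10.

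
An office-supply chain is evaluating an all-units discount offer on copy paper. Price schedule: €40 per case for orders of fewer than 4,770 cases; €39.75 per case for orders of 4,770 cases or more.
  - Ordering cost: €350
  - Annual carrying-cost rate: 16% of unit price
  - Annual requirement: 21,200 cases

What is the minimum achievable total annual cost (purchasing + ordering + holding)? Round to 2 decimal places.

H₁ = 16%×€40 = €6.4000;  H₂ = 16%×€39.75 = €6.3600
EOQ₁ = √(2×21,200×350/6.4000) = 1,522.74  (< 4,770, feasible at tier 1)
EOQ₂ = √(2×21,200×350/6.3600) = 1,527.53  (< 4,770 → use Q = 4,770 at tier-2 price)
TC(tier 1 (EOQ₁), Q≈1,522.7) = €857,745.56
TC(tier 2, Q≈4,770.0) = €859,424.16
Minimum at tier 1 (EOQ₁): €857,745.56

€857,745.56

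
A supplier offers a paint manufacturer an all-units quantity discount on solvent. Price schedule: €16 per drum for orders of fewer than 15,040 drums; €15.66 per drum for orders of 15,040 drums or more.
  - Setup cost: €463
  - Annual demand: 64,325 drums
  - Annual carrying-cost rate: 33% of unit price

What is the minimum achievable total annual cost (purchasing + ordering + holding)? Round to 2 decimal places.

€1,046,934.23

H₁ = 33%×€16 = €5.2800;  H₂ = 33%×€15.66 = €5.1678
EOQ₁ = √(2×64,325×463/5.2800) = 3,358.76  (< 15,040, feasible at tier 1)
EOQ₂ = √(2×64,325×463/5.1678) = 3,395.02  (< 15,040 → use Q = 15,040 at tier-2 price)
TC(tier 1 (EOQ₁), Q≈3,358.8) = €1,046,934.23
TC(tier 2, Q≈15,040.0) = €1,048,171.57
Minimum at tier 1 (EOQ₁): €1,046,934.23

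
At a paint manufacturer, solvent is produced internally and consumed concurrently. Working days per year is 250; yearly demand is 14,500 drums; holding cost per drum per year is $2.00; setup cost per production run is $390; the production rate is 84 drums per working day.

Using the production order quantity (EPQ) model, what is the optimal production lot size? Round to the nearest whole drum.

d = 14,500/250 = 58.0000 drums/day;  effective holding cost H(1 − d/p) = 2·(1 − 58.0000/84) = 0.61905
Q* = √(2DS / H_eff) = √(2·14,500·390 / 0.61905) ≈ 4,274.34

4,274 drums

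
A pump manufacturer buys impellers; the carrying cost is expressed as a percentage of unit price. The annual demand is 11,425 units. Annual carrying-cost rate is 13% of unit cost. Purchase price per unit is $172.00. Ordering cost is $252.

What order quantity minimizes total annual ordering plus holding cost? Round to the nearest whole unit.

507 units

H = i·C = 0.13 × $172 = $22.3600 per unit-year
EOQ = √(2DS/H) = √(2 × 11,425 × 252 / 22.36)
    = √(257,522.36) ≈ 507.47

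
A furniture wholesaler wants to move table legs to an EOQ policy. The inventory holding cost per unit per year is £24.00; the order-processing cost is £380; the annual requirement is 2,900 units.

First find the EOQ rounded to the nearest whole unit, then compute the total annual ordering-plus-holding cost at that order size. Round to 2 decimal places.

£7,272.96

2DS/H = 2·2,900·380/24 = 91,833.33
EOQ = √91,833.33 ≈ 303.04 → Q = 303 units
Orders/yr = 2,900/303 = 9.571; ordering cost = 9.571 × £380 = £3,636.96
Average inventory = 303/2 = 151.5; holding cost = 151.5 × £24 = £3,636.00
Total = £3,636.96 + £3,636.00 = £7,272.96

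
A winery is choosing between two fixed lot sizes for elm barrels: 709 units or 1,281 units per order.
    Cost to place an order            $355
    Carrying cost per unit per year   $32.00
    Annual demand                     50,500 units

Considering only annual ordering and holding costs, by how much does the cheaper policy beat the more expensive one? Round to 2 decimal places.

Annual cost at Q: ordering D·S/Q plus holding Q·H/2.
TC(709) = (50,500/709)×355 + (709/2)×32 = $36,629.61
TC(1,281) = (50,500/1,281)×355 + (1,281/2)×32 = $34,490.93
Cheaper: Q = 1,281.  Difference = $2,138.69

$2,138.69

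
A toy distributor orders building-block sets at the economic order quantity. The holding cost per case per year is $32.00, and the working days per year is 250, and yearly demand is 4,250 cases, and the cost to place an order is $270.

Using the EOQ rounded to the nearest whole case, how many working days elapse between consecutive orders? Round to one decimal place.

EOQ = √(2DS/H) = √(2 × 4,250 × 270 / 32)
    = √(71,718.75) ≈ 267.80 → Q = 268 cases
Days between orders = 250 / (D/Q) = 250 / 15.858 ≈ 15.765

15.8 days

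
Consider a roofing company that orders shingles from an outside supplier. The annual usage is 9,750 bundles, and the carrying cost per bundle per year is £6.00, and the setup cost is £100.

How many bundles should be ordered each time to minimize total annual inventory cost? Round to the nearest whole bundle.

570 bundles

Optimal lot size Q* = (2 × 9,750 × £100 / £6)^½ ≈ 570.09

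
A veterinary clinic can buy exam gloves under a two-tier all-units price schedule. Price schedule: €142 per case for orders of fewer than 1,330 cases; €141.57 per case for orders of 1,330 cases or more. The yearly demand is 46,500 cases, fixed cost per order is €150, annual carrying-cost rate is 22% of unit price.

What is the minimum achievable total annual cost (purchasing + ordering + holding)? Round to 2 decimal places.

H₁ = 22%×€142 = €31.2400;  H₂ = 22%×€141.57 = €31.1454
EOQ₁ = √(2×46,500×150/31.2400) = 668.24  (< 1,330, feasible at tier 1)
EOQ₂ = √(2×46,500×150/31.1454) = 669.25  (< 1,330 → use Q = 1,330 at tier-2 price)
TC(tier 1 (EOQ₁), Q≈668.2) = €6,623,875.78
TC(tier 2, Q≈1,330.0) = €6,608,961.05
Minimum at tier 2: €6,608,961.05

€6,608,961.05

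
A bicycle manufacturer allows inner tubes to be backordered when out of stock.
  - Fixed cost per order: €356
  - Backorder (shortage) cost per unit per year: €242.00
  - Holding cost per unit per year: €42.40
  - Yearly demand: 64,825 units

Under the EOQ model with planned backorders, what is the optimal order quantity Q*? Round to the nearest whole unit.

1,131 units

Basic EOQ = √(2·64,825·356/42.4) = 1,043.346
Backorder adjustment √((H+b)/b) = √((42.4+242)/242) = 1.0841
Q* = 1,043.346 × 1.0841 ≈ 1,131.06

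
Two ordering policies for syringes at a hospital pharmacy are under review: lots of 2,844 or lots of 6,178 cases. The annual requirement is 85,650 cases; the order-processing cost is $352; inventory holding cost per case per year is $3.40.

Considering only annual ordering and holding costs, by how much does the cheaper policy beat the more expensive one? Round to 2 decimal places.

$53.02

For each Q, cost = (D/Q)·S + (Q/2)·H.
TC(2,844) = (85,650/2,844)×352 + (2,844/2)×3.4 = $15,435.64
TC(6,178) = (85,650/6,178)×352 + (6,178/2)×3.4 = $15,382.63
Cheaper: Q = 6,178.  Difference = $53.02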